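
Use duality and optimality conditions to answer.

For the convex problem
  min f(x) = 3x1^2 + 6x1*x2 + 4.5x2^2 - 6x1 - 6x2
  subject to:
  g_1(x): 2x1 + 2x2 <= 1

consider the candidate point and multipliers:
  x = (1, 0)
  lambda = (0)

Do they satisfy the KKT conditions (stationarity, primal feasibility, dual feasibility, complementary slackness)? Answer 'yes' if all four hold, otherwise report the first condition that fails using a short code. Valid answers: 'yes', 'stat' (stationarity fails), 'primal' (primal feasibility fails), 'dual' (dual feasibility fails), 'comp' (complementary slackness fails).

Gradient of f: grad f(x) = Q x + c = (0, 0)
Constraint values g_i(x) = a_i^T x - b_i:
  g_1((1, 0)) = 1
Stationarity residual: grad f(x) + sum_i lambda_i a_i = (0, 0)
  -> stationarity OK
Primal feasibility (all g_i <= 0): FAILS
Dual feasibility (all lambda_i >= 0): OK
Complementary slackness (lambda_i * g_i(x) = 0 for all i): OK

Verdict: the first failing condition is primal_feasibility -> primal.

primal


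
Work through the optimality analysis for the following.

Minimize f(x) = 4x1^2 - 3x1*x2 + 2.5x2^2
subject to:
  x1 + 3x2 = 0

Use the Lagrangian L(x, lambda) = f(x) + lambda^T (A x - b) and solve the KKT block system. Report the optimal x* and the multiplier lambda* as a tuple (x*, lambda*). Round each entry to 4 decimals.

Form the Lagrangian:
  L(x, lambda) = (1/2) x^T Q x + c^T x + lambda^T (A x - b)
Stationarity (grad_x L = 0): Q x + c + A^T lambda = 0.
Primal feasibility: A x = b.

This gives the KKT block system:
  [ Q   A^T ] [ x     ]   [-c ]
  [ A    0  ] [ lambda ] = [ b ]

Solving the linear system:
  x*      = (0, 0)
  lambda* = (0)
  f(x*)   = 0

x* = (0, 0), lambda* = (0)


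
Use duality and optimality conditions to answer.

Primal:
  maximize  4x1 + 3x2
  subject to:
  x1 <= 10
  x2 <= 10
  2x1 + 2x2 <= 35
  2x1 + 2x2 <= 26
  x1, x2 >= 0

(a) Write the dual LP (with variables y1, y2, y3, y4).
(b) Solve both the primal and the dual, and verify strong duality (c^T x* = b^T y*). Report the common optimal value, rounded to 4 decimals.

The standard primal-dual pair for 'max c^T x s.t. A x <= b, x >= 0' is:
  Dual:  min b^T y  s.t.  A^T y >= c,  y >= 0.

So the dual LP is:
  minimize  10y1 + 10y2 + 35y3 + 26y4
  subject to:
    y1 + 2y3 + 2y4 >= 4
    y2 + 2y3 + 2y4 >= 3
    y1, y2, y3, y4 >= 0

Solving the primal: x* = (10, 3).
  primal value c^T x* = 49.
Solving the dual: y* = (1, 0, 0, 1.5).
  dual value b^T y* = 49.
Strong duality: c^T x* = b^T y*. Confirmed.

49


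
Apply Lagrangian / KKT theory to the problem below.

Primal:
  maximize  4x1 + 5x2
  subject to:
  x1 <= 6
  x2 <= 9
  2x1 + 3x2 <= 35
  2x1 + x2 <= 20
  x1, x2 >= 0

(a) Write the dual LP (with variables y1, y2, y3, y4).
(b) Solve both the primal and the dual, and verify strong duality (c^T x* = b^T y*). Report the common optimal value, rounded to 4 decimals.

The standard primal-dual pair for 'max c^T x s.t. A x <= b, x >= 0' is:
  Dual:  min b^T y  s.t.  A^T y >= c,  y >= 0.

So the dual LP is:
  minimize  6y1 + 9y2 + 35y3 + 20y4
  subject to:
    y1 + 2y3 + 2y4 >= 4
    y2 + 3y3 + y4 >= 5
    y1, y2, y3, y4 >= 0

Solving the primal: x* = (6, 7.6667).
  primal value c^T x* = 62.3333.
Solving the dual: y* = (0.6667, 0, 1.6667, 0).
  dual value b^T y* = 62.3333.
Strong duality: c^T x* = b^T y*. Confirmed.

62.3333


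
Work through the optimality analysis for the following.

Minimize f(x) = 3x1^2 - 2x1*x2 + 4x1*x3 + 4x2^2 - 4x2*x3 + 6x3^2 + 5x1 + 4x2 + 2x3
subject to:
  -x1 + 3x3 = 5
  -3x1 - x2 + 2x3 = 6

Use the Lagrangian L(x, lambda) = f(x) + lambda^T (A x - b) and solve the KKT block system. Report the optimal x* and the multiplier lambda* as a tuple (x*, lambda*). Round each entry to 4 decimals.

Form the Lagrangian:
  L(x, lambda) = (1/2) x^T Q x + c^T x + lambda^T (A x - b)
Stationarity (grad_x L = 0): Q x + c + A^T lambda = 0.
Primal feasibility: A x = b.

This gives the KKT block system:
  [ Q   A^T ] [ x     ]   [-c ]
  [ A    0  ] [ lambda ] = [ b ]

Solving the linear system:
  x*      = (-1.2138, 0.1656, 1.2621)
  lambda* = (-5.6785, 2.7042)
  f(x*)   = 4.6423

x* = (-1.2138, 0.1656, 1.2621), lambda* = (-5.6785, 2.7042)


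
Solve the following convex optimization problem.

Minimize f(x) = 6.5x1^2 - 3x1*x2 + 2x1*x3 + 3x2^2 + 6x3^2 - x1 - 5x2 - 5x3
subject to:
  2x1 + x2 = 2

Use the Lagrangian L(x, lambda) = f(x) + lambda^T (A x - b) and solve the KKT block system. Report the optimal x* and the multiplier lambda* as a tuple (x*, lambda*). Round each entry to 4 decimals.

Form the Lagrangian:
  L(x, lambda) = (1/2) x^T Q x + c^T x + lambda^T (A x - b)
Stationarity (grad_x L = 0): Q x + c + A^T lambda = 0.
Primal feasibility: A x = b.

This gives the KKT block system:
  [ Q   A^T ] [ x     ]   [-c ]
  [ A    0  ] [ lambda ] = [ b ]

Solving the linear system:
  x*      = (0.4144, 1.1712, 0.3476)
  lambda* = (-0.7842)
  f(x*)   = -3.22

x* = (0.4144, 1.1712, 0.3476), lambda* = (-0.7842)


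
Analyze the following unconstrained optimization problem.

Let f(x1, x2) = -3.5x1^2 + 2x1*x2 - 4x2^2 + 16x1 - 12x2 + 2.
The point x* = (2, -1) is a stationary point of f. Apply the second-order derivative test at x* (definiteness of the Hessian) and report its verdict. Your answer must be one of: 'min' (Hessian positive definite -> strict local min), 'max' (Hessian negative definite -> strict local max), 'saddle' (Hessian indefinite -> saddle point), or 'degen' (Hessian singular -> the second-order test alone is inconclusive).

Compute the Hessian H = grad^2 f:
  H = [[-7, 2], [2, -8]]
Verify stationarity: grad f(x*) = H x* + g = (0, 0).
Eigenvalues of H: -9.5616, -5.4384.
Both eigenvalues < 0, so H is negative definite -> x* is a strict local max.

max


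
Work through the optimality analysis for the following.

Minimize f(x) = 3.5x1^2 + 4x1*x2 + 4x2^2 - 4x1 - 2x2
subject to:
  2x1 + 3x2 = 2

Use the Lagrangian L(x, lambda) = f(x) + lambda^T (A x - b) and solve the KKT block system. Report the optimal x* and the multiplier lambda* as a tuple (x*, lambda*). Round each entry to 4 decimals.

Form the Lagrangian:
  L(x, lambda) = (1/2) x^T Q x + c^T x + lambda^T (A x - b)
Stationarity (grad_x L = 0): Q x + c + A^T lambda = 0.
Primal feasibility: A x = b.

This gives the KKT block system:
  [ Q   A^T ] [ x     ]   [-c ]
  [ A    0  ] [ lambda ] = [ b ]

Solving the linear system:
  x*      = (0.6809, 0.2128)
  lambda* = (-0.8085)
  f(x*)   = -0.766

x* = (0.6809, 0.2128), lambda* = (-0.8085)


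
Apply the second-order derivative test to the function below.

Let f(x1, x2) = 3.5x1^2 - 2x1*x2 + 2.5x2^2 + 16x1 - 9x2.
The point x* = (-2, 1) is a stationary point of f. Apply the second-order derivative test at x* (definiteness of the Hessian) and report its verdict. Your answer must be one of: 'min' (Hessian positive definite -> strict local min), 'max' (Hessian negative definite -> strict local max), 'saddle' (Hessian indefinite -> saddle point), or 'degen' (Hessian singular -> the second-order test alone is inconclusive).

Compute the Hessian H = grad^2 f:
  H = [[7, -2], [-2, 5]]
Verify stationarity: grad f(x*) = H x* + g = (0, 0).
Eigenvalues of H: 3.7639, 8.2361.
Both eigenvalues > 0, so H is positive definite -> x* is a strict local min.

min


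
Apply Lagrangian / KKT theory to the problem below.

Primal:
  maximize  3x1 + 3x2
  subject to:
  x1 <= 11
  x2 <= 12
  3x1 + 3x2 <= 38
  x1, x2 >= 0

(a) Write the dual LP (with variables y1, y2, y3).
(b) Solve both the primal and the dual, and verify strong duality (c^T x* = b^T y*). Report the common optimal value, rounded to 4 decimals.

The standard primal-dual pair for 'max c^T x s.t. A x <= b, x >= 0' is:
  Dual:  min b^T y  s.t.  A^T y >= c,  y >= 0.

So the dual LP is:
  minimize  11y1 + 12y2 + 38y3
  subject to:
    y1 + 3y3 >= 3
    y2 + 3y3 >= 3
    y1, y2, y3 >= 0

Solving the primal: x* = (0.6667, 12).
  primal value c^T x* = 38.
Solving the dual: y* = (0, 0, 1).
  dual value b^T y* = 38.
Strong duality: c^T x* = b^T y*. Confirmed.

38


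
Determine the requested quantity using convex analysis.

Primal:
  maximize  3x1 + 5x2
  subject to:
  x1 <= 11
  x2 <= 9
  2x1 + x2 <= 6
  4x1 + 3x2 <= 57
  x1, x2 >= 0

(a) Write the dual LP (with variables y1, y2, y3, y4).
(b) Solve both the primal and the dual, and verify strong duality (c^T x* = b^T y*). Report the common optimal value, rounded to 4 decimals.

The standard primal-dual pair for 'max c^T x s.t. A x <= b, x >= 0' is:
  Dual:  min b^T y  s.t.  A^T y >= c,  y >= 0.

So the dual LP is:
  minimize  11y1 + 9y2 + 6y3 + 57y4
  subject to:
    y1 + 2y3 + 4y4 >= 3
    y2 + y3 + 3y4 >= 5
    y1, y2, y3, y4 >= 0

Solving the primal: x* = (0, 6).
  primal value c^T x* = 30.
Solving the dual: y* = (0, 0, 5, 0).
  dual value b^T y* = 30.
Strong duality: c^T x* = b^T y*. Confirmed.

30


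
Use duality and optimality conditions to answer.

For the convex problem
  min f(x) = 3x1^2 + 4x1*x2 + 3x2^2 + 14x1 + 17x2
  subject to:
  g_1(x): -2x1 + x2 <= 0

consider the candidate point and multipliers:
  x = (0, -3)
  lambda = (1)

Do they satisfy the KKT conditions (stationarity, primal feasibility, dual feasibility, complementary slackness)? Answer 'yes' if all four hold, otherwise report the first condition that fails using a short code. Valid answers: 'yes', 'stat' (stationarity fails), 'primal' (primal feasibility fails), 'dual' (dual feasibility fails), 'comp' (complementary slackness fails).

Gradient of f: grad f(x) = Q x + c = (2, -1)
Constraint values g_i(x) = a_i^T x - b_i:
  g_1((0, -3)) = -3
Stationarity residual: grad f(x) + sum_i lambda_i a_i = (0, 0)
  -> stationarity OK
Primal feasibility (all g_i <= 0): OK
Dual feasibility (all lambda_i >= 0): OK
Complementary slackness (lambda_i * g_i(x) = 0 for all i): FAILS

Verdict: the first failing condition is complementary_slackness -> comp.

comp


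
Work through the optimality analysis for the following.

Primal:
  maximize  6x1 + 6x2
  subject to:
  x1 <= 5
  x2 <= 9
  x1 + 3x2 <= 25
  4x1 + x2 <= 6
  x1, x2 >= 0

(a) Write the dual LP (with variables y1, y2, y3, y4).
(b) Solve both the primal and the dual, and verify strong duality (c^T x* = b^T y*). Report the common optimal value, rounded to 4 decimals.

The standard primal-dual pair for 'max c^T x s.t. A x <= b, x >= 0' is:
  Dual:  min b^T y  s.t.  A^T y >= c,  y >= 0.

So the dual LP is:
  minimize  5y1 + 9y2 + 25y3 + 6y4
  subject to:
    y1 + y3 + 4y4 >= 6
    y2 + 3y3 + y4 >= 6
    y1, y2, y3, y4 >= 0

Solving the primal: x* = (0, 6).
  primal value c^T x* = 36.
Solving the dual: y* = (0, 0, 0, 6).
  dual value b^T y* = 36.
Strong duality: c^T x* = b^T y*. Confirmed.

36


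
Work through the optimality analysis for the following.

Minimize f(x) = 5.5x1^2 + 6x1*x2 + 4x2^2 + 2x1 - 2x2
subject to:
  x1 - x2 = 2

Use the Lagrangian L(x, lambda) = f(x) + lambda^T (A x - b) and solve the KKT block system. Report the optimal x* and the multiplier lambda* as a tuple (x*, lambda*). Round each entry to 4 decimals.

Form the Lagrangian:
  L(x, lambda) = (1/2) x^T Q x + c^T x + lambda^T (A x - b)
Stationarity (grad_x L = 0): Q x + c + A^T lambda = 0.
Primal feasibility: A x = b.

This gives the KKT block system:
  [ Q   A^T ] [ x     ]   [-c ]
  [ A    0  ] [ lambda ] = [ b ]

Solving the linear system:
  x*      = (0.9032, -1.0968)
  lambda* = (-5.3548)
  f(x*)   = 7.3548

x* = (0.9032, -1.0968), lambda* = (-5.3548)


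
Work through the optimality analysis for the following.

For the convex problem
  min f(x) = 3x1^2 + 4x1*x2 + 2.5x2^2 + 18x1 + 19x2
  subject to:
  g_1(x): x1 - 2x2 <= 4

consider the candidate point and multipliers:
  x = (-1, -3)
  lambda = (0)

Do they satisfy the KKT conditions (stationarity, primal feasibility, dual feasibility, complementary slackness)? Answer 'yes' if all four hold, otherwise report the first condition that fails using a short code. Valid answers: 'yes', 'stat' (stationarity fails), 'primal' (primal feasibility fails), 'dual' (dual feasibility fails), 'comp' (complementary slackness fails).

Gradient of f: grad f(x) = Q x + c = (0, 0)
Constraint values g_i(x) = a_i^T x - b_i:
  g_1((-1, -3)) = 1
Stationarity residual: grad f(x) + sum_i lambda_i a_i = (0, 0)
  -> stationarity OK
Primal feasibility (all g_i <= 0): FAILS
Dual feasibility (all lambda_i >= 0): OK
Complementary slackness (lambda_i * g_i(x) = 0 for all i): OK

Verdict: the first failing condition is primal_feasibility -> primal.

primal


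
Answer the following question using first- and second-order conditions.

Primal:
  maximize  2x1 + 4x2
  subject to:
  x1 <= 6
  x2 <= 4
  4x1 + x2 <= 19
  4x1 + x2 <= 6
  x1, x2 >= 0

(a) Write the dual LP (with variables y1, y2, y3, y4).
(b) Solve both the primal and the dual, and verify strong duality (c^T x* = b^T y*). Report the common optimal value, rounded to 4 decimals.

The standard primal-dual pair for 'max c^T x s.t. A x <= b, x >= 0' is:
  Dual:  min b^T y  s.t.  A^T y >= c,  y >= 0.

So the dual LP is:
  minimize  6y1 + 4y2 + 19y3 + 6y4
  subject to:
    y1 + 4y3 + 4y4 >= 2
    y2 + y3 + y4 >= 4
    y1, y2, y3, y4 >= 0

Solving the primal: x* = (0.5, 4).
  primal value c^T x* = 17.
Solving the dual: y* = (0, 3.5, 0, 0.5).
  dual value b^T y* = 17.
Strong duality: c^T x* = b^T y*. Confirmed.

17


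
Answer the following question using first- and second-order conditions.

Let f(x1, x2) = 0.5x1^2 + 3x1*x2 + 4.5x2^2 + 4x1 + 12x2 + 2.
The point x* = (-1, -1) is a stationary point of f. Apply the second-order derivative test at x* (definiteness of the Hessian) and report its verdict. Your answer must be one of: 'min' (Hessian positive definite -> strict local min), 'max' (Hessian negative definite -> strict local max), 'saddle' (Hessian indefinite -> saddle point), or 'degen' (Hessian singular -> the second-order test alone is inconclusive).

Compute the Hessian H = grad^2 f:
  H = [[1, 3], [3, 9]]
Verify stationarity: grad f(x*) = H x* + g = (0, 0).
Eigenvalues of H: 0, 10.
H has a zero eigenvalue (singular; positive semidefinite but not definite), so H is neither positive definite, negative definite, nor indefinite. The second-order test alone is inconclusive -> degen.
(Indeed, f is constant along the null direction of H through x*, so x* is not a strict local extremum.)

degen


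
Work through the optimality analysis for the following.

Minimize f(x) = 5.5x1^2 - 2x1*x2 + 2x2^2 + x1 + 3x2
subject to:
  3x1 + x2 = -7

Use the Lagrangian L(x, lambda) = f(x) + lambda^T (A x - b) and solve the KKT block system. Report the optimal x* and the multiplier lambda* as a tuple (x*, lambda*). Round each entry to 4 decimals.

Form the Lagrangian:
  L(x, lambda) = (1/2) x^T Q x + c^T x + lambda^T (A x - b)
Stationarity (grad_x L = 0): Q x + c + A^T lambda = 0.
Primal feasibility: A x = b.

This gives the KKT block system:
  [ Q   A^T ] [ x     ]   [-c ]
  [ A    0  ] [ lambda ] = [ b ]

Solving the linear system:
  x*      = (-1.5254, -2.4237)
  lambda* = (3.6441)
  f(x*)   = 8.3559

x* = (-1.5254, -2.4237), lambda* = (3.6441)


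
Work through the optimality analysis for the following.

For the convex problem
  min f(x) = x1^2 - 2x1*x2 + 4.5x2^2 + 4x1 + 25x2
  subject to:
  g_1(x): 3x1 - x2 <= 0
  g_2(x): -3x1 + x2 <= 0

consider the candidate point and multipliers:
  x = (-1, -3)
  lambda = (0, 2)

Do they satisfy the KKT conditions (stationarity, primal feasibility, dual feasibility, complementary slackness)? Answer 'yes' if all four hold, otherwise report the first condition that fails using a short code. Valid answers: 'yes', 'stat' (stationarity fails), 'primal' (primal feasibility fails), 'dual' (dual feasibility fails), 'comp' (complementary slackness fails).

Gradient of f: grad f(x) = Q x + c = (8, 0)
Constraint values g_i(x) = a_i^T x - b_i:
  g_1((-1, -3)) = 0
  g_2((-1, -3)) = 0
Stationarity residual: grad f(x) + sum_i lambda_i a_i = (2, 2)
  -> stationarity FAILS
Primal feasibility (all g_i <= 0): OK
Dual feasibility (all lambda_i >= 0): OK
Complementary slackness (lambda_i * g_i(x) = 0 for all i): OK

Verdict: the first failing condition is stationarity -> stat.

stat


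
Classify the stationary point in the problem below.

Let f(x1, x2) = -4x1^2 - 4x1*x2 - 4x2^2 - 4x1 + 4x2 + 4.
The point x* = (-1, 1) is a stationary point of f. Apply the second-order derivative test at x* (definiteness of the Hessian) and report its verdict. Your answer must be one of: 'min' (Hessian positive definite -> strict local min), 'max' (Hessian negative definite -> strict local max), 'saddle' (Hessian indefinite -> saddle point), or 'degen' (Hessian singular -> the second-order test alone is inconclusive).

Compute the Hessian H = grad^2 f:
  H = [[-8, -4], [-4, -8]]
Verify stationarity: grad f(x*) = H x* + g = (0, 0).
Eigenvalues of H: -12, -4.
Both eigenvalues < 0, so H is negative definite -> x* is a strict local max.

max


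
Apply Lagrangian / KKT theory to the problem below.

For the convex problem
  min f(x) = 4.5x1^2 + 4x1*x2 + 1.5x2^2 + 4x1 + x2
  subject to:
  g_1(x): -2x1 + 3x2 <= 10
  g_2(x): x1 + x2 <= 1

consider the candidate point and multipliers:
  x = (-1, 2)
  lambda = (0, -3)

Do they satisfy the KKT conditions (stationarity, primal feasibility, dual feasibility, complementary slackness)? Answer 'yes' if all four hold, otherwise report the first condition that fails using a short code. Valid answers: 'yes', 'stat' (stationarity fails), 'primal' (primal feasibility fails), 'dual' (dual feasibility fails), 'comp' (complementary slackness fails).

Gradient of f: grad f(x) = Q x + c = (3, 3)
Constraint values g_i(x) = a_i^T x - b_i:
  g_1((-1, 2)) = -2
  g_2((-1, 2)) = 0
Stationarity residual: grad f(x) + sum_i lambda_i a_i = (0, 0)
  -> stationarity OK
Primal feasibility (all g_i <= 0): OK
Dual feasibility (all lambda_i >= 0): FAILS
Complementary slackness (lambda_i * g_i(x) = 0 for all i): OK

Verdict: the first failing condition is dual_feasibility -> dual.

dual


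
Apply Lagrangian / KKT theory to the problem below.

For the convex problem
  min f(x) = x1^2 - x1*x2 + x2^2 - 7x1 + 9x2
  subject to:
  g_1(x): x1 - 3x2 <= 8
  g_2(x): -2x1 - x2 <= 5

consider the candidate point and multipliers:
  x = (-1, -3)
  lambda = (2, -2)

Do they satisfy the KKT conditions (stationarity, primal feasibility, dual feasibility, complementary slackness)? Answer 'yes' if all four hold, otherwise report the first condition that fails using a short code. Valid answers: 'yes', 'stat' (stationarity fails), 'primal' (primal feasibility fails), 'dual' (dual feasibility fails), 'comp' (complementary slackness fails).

Gradient of f: grad f(x) = Q x + c = (-6, 4)
Constraint values g_i(x) = a_i^T x - b_i:
  g_1((-1, -3)) = 0
  g_2((-1, -3)) = 0
Stationarity residual: grad f(x) + sum_i lambda_i a_i = (0, 0)
  -> stationarity OK
Primal feasibility (all g_i <= 0): OK
Dual feasibility (all lambda_i >= 0): FAILS
Complementary slackness (lambda_i * g_i(x) = 0 for all i): OK

Verdict: the first failing condition is dual_feasibility -> dual.

dual


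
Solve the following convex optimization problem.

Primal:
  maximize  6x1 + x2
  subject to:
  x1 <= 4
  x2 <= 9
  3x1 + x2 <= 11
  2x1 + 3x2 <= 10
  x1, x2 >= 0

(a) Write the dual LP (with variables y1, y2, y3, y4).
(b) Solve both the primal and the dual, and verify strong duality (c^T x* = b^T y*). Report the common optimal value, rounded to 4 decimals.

The standard primal-dual pair for 'max c^T x s.t. A x <= b, x >= 0' is:
  Dual:  min b^T y  s.t.  A^T y >= c,  y >= 0.

So the dual LP is:
  minimize  4y1 + 9y2 + 11y3 + 10y4
  subject to:
    y1 + 3y3 + 2y4 >= 6
    y2 + y3 + 3y4 >= 1
    y1, y2, y3, y4 >= 0

Solving the primal: x* = (3.6667, 0).
  primal value c^T x* = 22.
Solving the dual: y* = (0, 0, 2, 0).
  dual value b^T y* = 22.
Strong duality: c^T x* = b^T y*. Confirmed.

22


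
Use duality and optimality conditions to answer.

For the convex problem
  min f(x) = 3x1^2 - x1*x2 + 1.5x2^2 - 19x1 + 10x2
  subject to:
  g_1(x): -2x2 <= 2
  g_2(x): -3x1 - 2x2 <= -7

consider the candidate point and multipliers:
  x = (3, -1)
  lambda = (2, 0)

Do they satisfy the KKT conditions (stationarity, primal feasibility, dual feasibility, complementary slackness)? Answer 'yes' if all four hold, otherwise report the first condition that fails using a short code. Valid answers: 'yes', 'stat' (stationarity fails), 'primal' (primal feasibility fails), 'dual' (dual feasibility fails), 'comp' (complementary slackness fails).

Gradient of f: grad f(x) = Q x + c = (0, 4)
Constraint values g_i(x) = a_i^T x - b_i:
  g_1((3, -1)) = 0
  g_2((3, -1)) = 0
Stationarity residual: grad f(x) + sum_i lambda_i a_i = (0, 0)
  -> stationarity OK
Primal feasibility (all g_i <= 0): OK
Dual feasibility (all lambda_i >= 0): OK
Complementary slackness (lambda_i * g_i(x) = 0 for all i): OK

Verdict: yes, KKT holds.

yes


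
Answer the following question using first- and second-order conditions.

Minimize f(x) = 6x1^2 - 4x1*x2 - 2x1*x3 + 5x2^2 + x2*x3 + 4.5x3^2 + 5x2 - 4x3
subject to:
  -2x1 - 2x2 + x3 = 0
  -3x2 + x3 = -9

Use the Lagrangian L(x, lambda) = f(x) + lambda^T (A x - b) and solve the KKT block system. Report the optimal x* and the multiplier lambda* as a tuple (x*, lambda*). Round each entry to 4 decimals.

Form the Lagrangian:
  L(x, lambda) = (1/2) x^T Q x + c^T x + lambda^T (A x - b)
Stationarity (grad_x L = 0): Q x + c + A^T lambda = 0.
Primal feasibility: A x = b.

This gives the KKT block system:
  [ Q   A^T ] [ x     ]   [-c ]
  [ A    0  ] [ lambda ] = [ b ]

Solving the linear system:
  x*      = (-3.2111, 2.5778, -1.2667)
  lambda* = (-23.1556, 29.5556)
  f(x*)   = 141.9778

x* = (-3.2111, 2.5778, -1.2667), lambda* = (-23.1556, 29.5556)


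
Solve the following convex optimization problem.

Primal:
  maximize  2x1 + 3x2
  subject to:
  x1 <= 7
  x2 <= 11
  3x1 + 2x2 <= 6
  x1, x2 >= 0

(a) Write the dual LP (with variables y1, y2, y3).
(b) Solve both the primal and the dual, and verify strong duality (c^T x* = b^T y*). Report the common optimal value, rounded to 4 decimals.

The standard primal-dual pair for 'max c^T x s.t. A x <= b, x >= 0' is:
  Dual:  min b^T y  s.t.  A^T y >= c,  y >= 0.

So the dual LP is:
  minimize  7y1 + 11y2 + 6y3
  subject to:
    y1 + 3y3 >= 2
    y2 + 2y3 >= 3
    y1, y2, y3 >= 0

Solving the primal: x* = (0, 3).
  primal value c^T x* = 9.
Solving the dual: y* = (0, 0, 1.5).
  dual value b^T y* = 9.
Strong duality: c^T x* = b^T y*. Confirmed.

9


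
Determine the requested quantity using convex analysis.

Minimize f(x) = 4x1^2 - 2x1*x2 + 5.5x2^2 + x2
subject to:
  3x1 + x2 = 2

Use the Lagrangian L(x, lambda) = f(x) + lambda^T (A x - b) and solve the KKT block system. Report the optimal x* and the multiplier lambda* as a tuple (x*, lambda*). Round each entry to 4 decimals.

Form the Lagrangian:
  L(x, lambda) = (1/2) x^T Q x + c^T x + lambda^T (A x - b)
Stationarity (grad_x L = 0): Q x + c + A^T lambda = 0.
Primal feasibility: A x = b.

This gives the KKT block system:
  [ Q   A^T ] [ x     ]   [-c ]
  [ A    0  ] [ lambda ] = [ b ]

Solving the linear system:
  x*      = (0.6134, 0.1597)
  lambda* = (-1.5294)
  f(x*)   = 1.6092

x* = (0.6134, 0.1597), lambda* = (-1.5294)


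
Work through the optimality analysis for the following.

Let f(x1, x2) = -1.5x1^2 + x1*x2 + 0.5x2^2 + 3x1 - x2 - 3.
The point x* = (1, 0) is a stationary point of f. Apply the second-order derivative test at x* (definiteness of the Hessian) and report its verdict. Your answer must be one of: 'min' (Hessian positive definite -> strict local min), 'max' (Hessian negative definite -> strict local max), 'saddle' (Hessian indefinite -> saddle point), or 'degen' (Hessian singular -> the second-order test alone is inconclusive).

Compute the Hessian H = grad^2 f:
  H = [[-3, 1], [1, 1]]
Verify stationarity: grad f(x*) = H x* + g = (0, 0).
Eigenvalues of H: -3.2361, 1.2361.
Eigenvalues have mixed signs, so H is indefinite -> x* is a saddle point.

saddle


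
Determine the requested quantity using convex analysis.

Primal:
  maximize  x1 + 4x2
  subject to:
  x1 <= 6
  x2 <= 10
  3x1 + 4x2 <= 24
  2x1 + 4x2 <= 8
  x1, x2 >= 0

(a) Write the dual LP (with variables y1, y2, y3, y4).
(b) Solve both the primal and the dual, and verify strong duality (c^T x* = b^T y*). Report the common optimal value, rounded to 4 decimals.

The standard primal-dual pair for 'max c^T x s.t. A x <= b, x >= 0' is:
  Dual:  min b^T y  s.t.  A^T y >= c,  y >= 0.

So the dual LP is:
  minimize  6y1 + 10y2 + 24y3 + 8y4
  subject to:
    y1 + 3y3 + 2y4 >= 1
    y2 + 4y3 + 4y4 >= 4
    y1, y2, y3, y4 >= 0

Solving the primal: x* = (0, 2).
  primal value c^T x* = 8.
Solving the dual: y* = (0, 0, 0, 1).
  dual value b^T y* = 8.
Strong duality: c^T x* = b^T y*. Confirmed.

8


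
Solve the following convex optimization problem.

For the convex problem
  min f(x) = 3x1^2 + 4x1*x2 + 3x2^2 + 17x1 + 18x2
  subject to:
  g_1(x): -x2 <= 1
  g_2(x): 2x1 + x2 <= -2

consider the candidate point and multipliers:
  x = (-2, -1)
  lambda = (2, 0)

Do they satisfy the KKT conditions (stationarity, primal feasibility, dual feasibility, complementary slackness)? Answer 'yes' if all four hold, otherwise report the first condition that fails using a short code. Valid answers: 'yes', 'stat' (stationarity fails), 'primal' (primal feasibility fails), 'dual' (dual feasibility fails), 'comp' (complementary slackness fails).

Gradient of f: grad f(x) = Q x + c = (1, 4)
Constraint values g_i(x) = a_i^T x - b_i:
  g_1((-2, -1)) = 0
  g_2((-2, -1)) = -3
Stationarity residual: grad f(x) + sum_i lambda_i a_i = (1, 2)
  -> stationarity FAILS
Primal feasibility (all g_i <= 0): OK
Dual feasibility (all lambda_i >= 0): OK
Complementary slackness (lambda_i * g_i(x) = 0 for all i): OK

Verdict: the first failing condition is stationarity -> stat.

stat


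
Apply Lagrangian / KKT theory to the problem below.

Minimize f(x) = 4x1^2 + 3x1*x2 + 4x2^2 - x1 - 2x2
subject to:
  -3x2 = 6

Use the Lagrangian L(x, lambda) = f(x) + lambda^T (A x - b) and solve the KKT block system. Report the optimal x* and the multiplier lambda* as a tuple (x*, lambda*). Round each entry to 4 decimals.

Form the Lagrangian:
  L(x, lambda) = (1/2) x^T Q x + c^T x + lambda^T (A x - b)
Stationarity (grad_x L = 0): Q x + c + A^T lambda = 0.
Primal feasibility: A x = b.

This gives the KKT block system:
  [ Q   A^T ] [ x     ]   [-c ]
  [ A    0  ] [ lambda ] = [ b ]

Solving the linear system:
  x*      = (0.875, -2)
  lambda* = (-5.125)
  f(x*)   = 16.9375

x* = (0.875, -2), lambda* = (-5.125)


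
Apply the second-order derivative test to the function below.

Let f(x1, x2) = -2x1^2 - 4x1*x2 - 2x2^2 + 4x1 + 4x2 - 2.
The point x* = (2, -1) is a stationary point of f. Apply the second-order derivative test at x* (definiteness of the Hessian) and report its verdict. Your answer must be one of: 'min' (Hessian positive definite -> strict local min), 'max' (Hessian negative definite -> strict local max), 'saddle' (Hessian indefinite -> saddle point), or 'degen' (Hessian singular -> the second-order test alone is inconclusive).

Compute the Hessian H = grad^2 f:
  H = [[-4, -4], [-4, -4]]
Verify stationarity: grad f(x*) = H x* + g = (0, 0).
Eigenvalues of H: -8, 0.
H has a zero eigenvalue (singular; negative semidefinite but not definite), so H is neither positive definite, negative definite, nor indefinite. The second-order test alone is inconclusive -> degen.
(Indeed, f is constant along the null direction of H through x*, so x* is not a strict local extremum.)

degen


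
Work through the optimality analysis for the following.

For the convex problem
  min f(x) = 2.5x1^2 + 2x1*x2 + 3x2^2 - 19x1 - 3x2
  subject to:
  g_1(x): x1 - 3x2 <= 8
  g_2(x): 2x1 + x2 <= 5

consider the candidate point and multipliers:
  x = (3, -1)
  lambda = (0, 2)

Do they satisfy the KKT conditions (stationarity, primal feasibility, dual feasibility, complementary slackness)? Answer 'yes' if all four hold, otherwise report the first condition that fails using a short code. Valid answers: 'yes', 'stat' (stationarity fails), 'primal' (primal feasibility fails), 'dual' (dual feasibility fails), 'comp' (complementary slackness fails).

Gradient of f: grad f(x) = Q x + c = (-6, -3)
Constraint values g_i(x) = a_i^T x - b_i:
  g_1((3, -1)) = -2
  g_2((3, -1)) = 0
Stationarity residual: grad f(x) + sum_i lambda_i a_i = (-2, -1)
  -> stationarity FAILS
Primal feasibility (all g_i <= 0): OK
Dual feasibility (all lambda_i >= 0): OK
Complementary slackness (lambda_i * g_i(x) = 0 for all i): OK

Verdict: the first failing condition is stationarity -> stat.

stat


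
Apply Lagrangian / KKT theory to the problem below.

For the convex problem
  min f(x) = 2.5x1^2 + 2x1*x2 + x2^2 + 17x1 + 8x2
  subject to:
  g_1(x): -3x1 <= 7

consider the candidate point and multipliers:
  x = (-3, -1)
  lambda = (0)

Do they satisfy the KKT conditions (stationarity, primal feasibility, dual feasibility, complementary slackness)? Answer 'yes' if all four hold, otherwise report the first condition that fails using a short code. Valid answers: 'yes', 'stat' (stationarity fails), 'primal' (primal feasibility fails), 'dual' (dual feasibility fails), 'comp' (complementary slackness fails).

Gradient of f: grad f(x) = Q x + c = (0, 0)
Constraint values g_i(x) = a_i^T x - b_i:
  g_1((-3, -1)) = 2
Stationarity residual: grad f(x) + sum_i lambda_i a_i = (0, 0)
  -> stationarity OK
Primal feasibility (all g_i <= 0): FAILS
Dual feasibility (all lambda_i >= 0): OK
Complementary slackness (lambda_i * g_i(x) = 0 for all i): OK

Verdict: the first failing condition is primal_feasibility -> primal.

primal


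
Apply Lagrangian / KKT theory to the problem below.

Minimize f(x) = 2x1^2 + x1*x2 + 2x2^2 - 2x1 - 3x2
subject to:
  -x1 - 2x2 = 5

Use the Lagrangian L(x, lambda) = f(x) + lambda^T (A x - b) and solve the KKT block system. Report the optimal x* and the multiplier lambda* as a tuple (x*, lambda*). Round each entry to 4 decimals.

Form the Lagrangian:
  L(x, lambda) = (1/2) x^T Q x + c^T x + lambda^T (A x - b)
Stationarity (grad_x L = 0): Q x + c + A^T lambda = 0.
Primal feasibility: A x = b.

This gives the KKT block system:
  [ Q   A^T ] [ x     ]   [-c ]
  [ A    0  ] [ lambda ] = [ b ]

Solving the linear system:
  x*      = (-0.5, -2.25)
  lambda* = (-6.25)
  f(x*)   = 19.5

x* = (-0.5, -2.25), lambda* = (-6.25)


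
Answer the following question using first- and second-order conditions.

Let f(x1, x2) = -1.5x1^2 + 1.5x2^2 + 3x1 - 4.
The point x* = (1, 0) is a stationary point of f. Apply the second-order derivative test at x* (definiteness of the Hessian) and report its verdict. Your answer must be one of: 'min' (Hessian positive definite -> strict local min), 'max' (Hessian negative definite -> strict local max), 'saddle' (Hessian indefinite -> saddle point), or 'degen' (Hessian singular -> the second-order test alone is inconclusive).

Compute the Hessian H = grad^2 f:
  H = [[-3, 0], [0, 3]]
Verify stationarity: grad f(x*) = H x* + g = (0, 0).
Eigenvalues of H: -3, 3.
Eigenvalues have mixed signs, so H is indefinite -> x* is a saddle point.

saddle


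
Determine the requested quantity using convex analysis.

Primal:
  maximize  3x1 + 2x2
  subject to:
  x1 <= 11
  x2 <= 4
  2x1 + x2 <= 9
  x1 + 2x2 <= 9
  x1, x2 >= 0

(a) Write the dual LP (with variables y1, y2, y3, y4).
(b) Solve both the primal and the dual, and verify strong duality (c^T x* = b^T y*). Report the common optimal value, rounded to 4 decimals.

The standard primal-dual pair for 'max c^T x s.t. A x <= b, x >= 0' is:
  Dual:  min b^T y  s.t.  A^T y >= c,  y >= 0.

So the dual LP is:
  minimize  11y1 + 4y2 + 9y3 + 9y4
  subject to:
    y1 + 2y3 + y4 >= 3
    y2 + y3 + 2y4 >= 2
    y1, y2, y3, y4 >= 0

Solving the primal: x* = (3, 3).
  primal value c^T x* = 15.
Solving the dual: y* = (0, 0, 1.3333, 0.3333).
  dual value b^T y* = 15.
Strong duality: c^T x* = b^T y*. Confirmed.

15


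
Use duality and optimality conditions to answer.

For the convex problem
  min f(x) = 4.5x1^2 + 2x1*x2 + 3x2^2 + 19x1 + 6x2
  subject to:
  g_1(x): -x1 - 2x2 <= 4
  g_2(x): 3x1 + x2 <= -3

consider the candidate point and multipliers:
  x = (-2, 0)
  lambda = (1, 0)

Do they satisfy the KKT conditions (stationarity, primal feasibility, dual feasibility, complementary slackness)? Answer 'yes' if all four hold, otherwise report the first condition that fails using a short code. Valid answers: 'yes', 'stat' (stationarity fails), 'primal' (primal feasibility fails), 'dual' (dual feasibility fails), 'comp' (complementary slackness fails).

Gradient of f: grad f(x) = Q x + c = (1, 2)
Constraint values g_i(x) = a_i^T x - b_i:
  g_1((-2, 0)) = -2
  g_2((-2, 0)) = -3
Stationarity residual: grad f(x) + sum_i lambda_i a_i = (0, 0)
  -> stationarity OK
Primal feasibility (all g_i <= 0): OK
Dual feasibility (all lambda_i >= 0): OK
Complementary slackness (lambda_i * g_i(x) = 0 for all i): FAILS

Verdict: the first failing condition is complementary_slackness -> comp.

comp


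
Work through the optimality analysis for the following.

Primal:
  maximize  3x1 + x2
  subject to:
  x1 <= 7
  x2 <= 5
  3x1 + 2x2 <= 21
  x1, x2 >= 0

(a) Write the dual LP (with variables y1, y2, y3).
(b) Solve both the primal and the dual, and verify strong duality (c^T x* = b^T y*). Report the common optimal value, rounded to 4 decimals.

The standard primal-dual pair for 'max c^T x s.t. A x <= b, x >= 0' is:
  Dual:  min b^T y  s.t.  A^T y >= c,  y >= 0.

So the dual LP is:
  minimize  7y1 + 5y2 + 21y3
  subject to:
    y1 + 3y3 >= 3
    y2 + 2y3 >= 1
    y1, y2, y3 >= 0

Solving the primal: x* = (7, 0).
  primal value c^T x* = 21.
Solving the dual: y* = (1.5, 0, 0.5).
  dual value b^T y* = 21.
Strong duality: c^T x* = b^T y*. Confirmed.

21


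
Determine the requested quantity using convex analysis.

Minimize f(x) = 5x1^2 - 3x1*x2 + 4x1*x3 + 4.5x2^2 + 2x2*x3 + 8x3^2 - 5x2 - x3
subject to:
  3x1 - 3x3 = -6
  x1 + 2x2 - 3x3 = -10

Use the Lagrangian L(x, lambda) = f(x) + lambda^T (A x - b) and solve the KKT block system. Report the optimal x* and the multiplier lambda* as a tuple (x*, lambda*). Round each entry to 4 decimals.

Form the Lagrangian:
  L(x, lambda) = (1/2) x^T Q x + c^T x + lambda^T (A x - b)
Stationarity (grad_x L = 0): Q x + c + A^T lambda = 0.
Primal feasibility: A x = b.

This gives the KKT block system:
  [ Q   A^T ] [ x     ]   [-c ]
  [ A    0  ] [ lambda ] = [ b ]

Solving the linear system:
  x*      = (-0.5366, -2.5366, 1.4634)
  lambda* = (-6.5813, 11.6463)
  f(x*)   = 44.0976

x* = (-0.5366, -2.5366, 1.4634), lambda* = (-6.5813, 11.6463)


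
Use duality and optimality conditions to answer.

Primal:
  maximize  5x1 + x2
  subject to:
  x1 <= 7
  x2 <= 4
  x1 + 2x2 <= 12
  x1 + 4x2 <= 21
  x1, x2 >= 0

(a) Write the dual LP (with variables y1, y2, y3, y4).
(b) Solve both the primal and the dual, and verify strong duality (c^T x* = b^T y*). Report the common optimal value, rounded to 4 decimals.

The standard primal-dual pair for 'max c^T x s.t. A x <= b, x >= 0' is:
  Dual:  min b^T y  s.t.  A^T y >= c,  y >= 0.

So the dual LP is:
  minimize  7y1 + 4y2 + 12y3 + 21y4
  subject to:
    y1 + y3 + y4 >= 5
    y2 + 2y3 + 4y4 >= 1
    y1, y2, y3, y4 >= 0

Solving the primal: x* = (7, 2.5).
  primal value c^T x* = 37.5.
Solving the dual: y* = (4.5, 0, 0.5, 0).
  dual value b^T y* = 37.5.
Strong duality: c^T x* = b^T y*. Confirmed.

37.5


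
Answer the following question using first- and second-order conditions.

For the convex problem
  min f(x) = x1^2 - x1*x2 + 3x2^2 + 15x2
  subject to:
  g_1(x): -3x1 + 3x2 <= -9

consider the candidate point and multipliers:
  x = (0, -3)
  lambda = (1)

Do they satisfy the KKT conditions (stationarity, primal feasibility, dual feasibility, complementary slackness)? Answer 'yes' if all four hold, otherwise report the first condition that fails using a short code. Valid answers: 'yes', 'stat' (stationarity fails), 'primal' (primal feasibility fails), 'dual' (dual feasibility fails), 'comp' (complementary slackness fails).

Gradient of f: grad f(x) = Q x + c = (3, -3)
Constraint values g_i(x) = a_i^T x - b_i:
  g_1((0, -3)) = 0
Stationarity residual: grad f(x) + sum_i lambda_i a_i = (0, 0)
  -> stationarity OK
Primal feasibility (all g_i <= 0): OK
Dual feasibility (all lambda_i >= 0): OK
Complementary slackness (lambda_i * g_i(x) = 0 for all i): OK

Verdict: yes, KKT holds.

yes


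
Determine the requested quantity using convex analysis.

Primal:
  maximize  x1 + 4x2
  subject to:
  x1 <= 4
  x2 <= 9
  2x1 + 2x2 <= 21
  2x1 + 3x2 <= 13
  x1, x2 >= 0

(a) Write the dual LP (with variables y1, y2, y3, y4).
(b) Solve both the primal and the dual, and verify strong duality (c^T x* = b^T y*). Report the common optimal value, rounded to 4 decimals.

The standard primal-dual pair for 'max c^T x s.t. A x <= b, x >= 0' is:
  Dual:  min b^T y  s.t.  A^T y >= c,  y >= 0.

So the dual LP is:
  minimize  4y1 + 9y2 + 21y3 + 13y4
  subject to:
    y1 + 2y3 + 2y4 >= 1
    y2 + 2y3 + 3y4 >= 4
    y1, y2, y3, y4 >= 0

Solving the primal: x* = (0, 4.3333).
  primal value c^T x* = 17.3333.
Solving the dual: y* = (0, 0, 0, 1.3333).
  dual value b^T y* = 17.3333.
Strong duality: c^T x* = b^T y*. Confirmed.

17.3333


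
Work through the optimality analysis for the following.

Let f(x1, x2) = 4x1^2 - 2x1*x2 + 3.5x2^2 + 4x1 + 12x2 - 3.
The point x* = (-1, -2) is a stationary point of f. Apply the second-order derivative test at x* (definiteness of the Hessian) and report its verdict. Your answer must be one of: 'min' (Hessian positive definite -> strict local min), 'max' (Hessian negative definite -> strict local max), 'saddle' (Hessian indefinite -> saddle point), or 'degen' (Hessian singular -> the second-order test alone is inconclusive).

Compute the Hessian H = grad^2 f:
  H = [[8, -2], [-2, 7]]
Verify stationarity: grad f(x*) = H x* + g = (0, 0).
Eigenvalues of H: 5.4384, 9.5616.
Both eigenvalues > 0, so H is positive definite -> x* is a strict local min.

min


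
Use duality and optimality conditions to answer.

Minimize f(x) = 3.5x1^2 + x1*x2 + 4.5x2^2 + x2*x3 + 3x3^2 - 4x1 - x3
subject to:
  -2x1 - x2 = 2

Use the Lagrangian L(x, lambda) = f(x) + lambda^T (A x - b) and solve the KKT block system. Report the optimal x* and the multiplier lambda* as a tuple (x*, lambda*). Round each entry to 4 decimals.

Form the Lagrangian:
  L(x, lambda) = (1/2) x^T Q x + c^T x + lambda^T (A x - b)
Stationarity (grad_x L = 0): Q x + c + A^T lambda = 0.
Primal feasibility: A x = b.

This gives the KKT block system:
  [ Q   A^T ] [ x     ]   [-c ]
  [ A    0  ] [ lambda ] = [ b ]

Solving the linear system:
  x*      = (-0.7565, -0.487, 0.2478)
  lambda* = (-4.8913)
  f(x*)   = 6.2804

x* = (-0.7565, -0.487, 0.2478), lambda* = (-4.8913)


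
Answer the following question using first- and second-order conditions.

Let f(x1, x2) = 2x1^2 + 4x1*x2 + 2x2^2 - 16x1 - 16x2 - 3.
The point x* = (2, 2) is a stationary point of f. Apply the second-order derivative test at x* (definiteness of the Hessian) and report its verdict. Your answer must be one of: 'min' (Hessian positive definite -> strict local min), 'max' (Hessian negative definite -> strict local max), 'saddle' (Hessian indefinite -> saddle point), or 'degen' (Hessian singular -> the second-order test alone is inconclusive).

Compute the Hessian H = grad^2 f:
  H = [[4, 4], [4, 4]]
Verify stationarity: grad f(x*) = H x* + g = (0, 0).
Eigenvalues of H: 0, 8.
H has a zero eigenvalue (singular; positive semidefinite but not definite), so H is neither positive definite, negative definite, nor indefinite. The second-order test alone is inconclusive -> degen.
(Indeed, f is constant along the null direction of H through x*, so x* is not a strict local extremum.)

degen


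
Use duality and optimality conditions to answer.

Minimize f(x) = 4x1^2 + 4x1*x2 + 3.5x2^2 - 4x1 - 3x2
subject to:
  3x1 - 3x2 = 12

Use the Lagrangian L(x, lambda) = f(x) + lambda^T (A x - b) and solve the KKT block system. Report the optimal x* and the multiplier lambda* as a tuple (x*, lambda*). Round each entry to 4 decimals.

Form the Lagrangian:
  L(x, lambda) = (1/2) x^T Q x + c^T x + lambda^T (A x - b)
Stationarity (grad_x L = 0): Q x + c + A^T lambda = 0.
Primal feasibility: A x = b.

This gives the KKT block system:
  [ Q   A^T ] [ x     ]   [-c ]
  [ A    0  ] [ lambda ] = [ b ]

Solving the linear system:
  x*      = (2.2174, -1.7826)
  lambda* = (-2.2029)
  f(x*)   = 11.4565

x* = (2.2174, -1.7826), lambda* = (-2.2029)
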